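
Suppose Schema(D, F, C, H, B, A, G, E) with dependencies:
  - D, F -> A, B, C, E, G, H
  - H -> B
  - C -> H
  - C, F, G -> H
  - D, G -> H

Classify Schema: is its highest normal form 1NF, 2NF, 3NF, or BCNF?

2NF

Candidate key: {D, F}. Prime attributes: {D, F}.
H -> B breaks BCNF: {H}⁺ = {B, H}, so {H} is not a superkey.
Because {B} is non-prime and the left side of H -> B is not a superkey, the relation is not in 3NF.
No proper subset of a key has a non-prime attribute in its closure, so there is no partial dependency; 2NF holds.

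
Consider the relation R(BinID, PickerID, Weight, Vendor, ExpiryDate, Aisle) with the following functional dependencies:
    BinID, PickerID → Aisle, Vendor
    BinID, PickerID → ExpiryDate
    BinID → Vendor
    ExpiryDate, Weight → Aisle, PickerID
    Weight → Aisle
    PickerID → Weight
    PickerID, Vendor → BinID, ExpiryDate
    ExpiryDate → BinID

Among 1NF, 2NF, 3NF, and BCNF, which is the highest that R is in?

Candidate keys: {BinID, PickerID}, {ExpiryDate, PickerID}, {ExpiryDate, Weight}, {PickerID, Vendor}. Prime attributes: {BinID, ExpiryDate, PickerID, Vendor, Weight}.
BinID → Vendor breaks BCNF: {BinID}⁺ = {BinID, Vendor}, so {BinID} is not a superkey.
Weight → Aisle has non-prime {Aisle} on the right and a non-superkey on the left, so 3NF fails.
The proper key subset {PickerID} of {BinID, PickerID} determines non-prime {Aisle}, so the relation is not even in 2NF.

1NF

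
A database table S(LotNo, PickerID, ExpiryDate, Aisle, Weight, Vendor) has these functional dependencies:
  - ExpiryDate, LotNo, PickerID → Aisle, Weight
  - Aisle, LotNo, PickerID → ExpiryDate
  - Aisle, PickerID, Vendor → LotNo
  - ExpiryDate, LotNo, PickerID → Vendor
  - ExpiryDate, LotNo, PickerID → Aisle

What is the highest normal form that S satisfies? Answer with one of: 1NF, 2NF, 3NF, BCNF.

Candidate keys: {Aisle, LotNo, PickerID}, {Aisle, PickerID, Vendor}, {ExpiryDate, LotNo, PickerID}. Prime attributes: {Aisle, ExpiryDate, LotNo, PickerID, Vendor}.
The left-hand side of every FD is a superkey, so BCNF is satisfied.

BCNF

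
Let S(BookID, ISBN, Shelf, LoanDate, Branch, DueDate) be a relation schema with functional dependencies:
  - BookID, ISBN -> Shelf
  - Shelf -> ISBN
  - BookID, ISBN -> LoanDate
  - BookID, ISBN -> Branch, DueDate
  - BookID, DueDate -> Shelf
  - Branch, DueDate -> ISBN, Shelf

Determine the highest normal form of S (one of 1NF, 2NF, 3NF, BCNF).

Candidate keys: {BookID, DueDate}, {BookID, ISBN}, {BookID, Shelf}. Prime attributes: {BookID, DueDate, ISBN, Shelf}.
Shelf -> ISBN: {Shelf}⁺ = {ISBN, Shelf}, which is not all of the attributes, so the left side is not a superkey — BCNF is violated.
Since {ISBN} ⊆ prime attributes and every other non-superkey FD also has a prime right side, the schema is in 3NF.

3NF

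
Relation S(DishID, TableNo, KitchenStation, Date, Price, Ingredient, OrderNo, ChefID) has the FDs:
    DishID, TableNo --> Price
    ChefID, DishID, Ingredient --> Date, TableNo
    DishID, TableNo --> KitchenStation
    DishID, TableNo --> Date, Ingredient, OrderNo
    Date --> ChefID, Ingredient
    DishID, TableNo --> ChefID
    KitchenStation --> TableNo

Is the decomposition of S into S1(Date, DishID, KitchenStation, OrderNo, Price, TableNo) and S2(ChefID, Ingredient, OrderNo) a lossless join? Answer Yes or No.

The shared attributes are {OrderNo} and {OrderNo}⁺ = {OrderNo}.
S1 ⊄ {OrderNo} and S2 ⊄ {OrderNo}, so the split is lossy.

No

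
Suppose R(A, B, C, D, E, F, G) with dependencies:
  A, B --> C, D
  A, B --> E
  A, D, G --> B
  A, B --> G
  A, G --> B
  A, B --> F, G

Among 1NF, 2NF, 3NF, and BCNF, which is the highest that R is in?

BCNF

Candidate keys: {A, B}, {A, G}. Prime attributes: {A, B, G}.
The left-hand side of every FD is a superkey, so BCNF is satisfied.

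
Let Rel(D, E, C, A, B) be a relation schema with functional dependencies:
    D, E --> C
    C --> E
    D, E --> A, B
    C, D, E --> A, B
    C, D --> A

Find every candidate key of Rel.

No FD produces {D}, so it must be in every candidate key.
{C, D}⁺ = {A, B, C, D, E}, which is every attribute, so {C, D} is a candidate key.
{D, E}⁺ = {A, B, C, D, E}, which is every attribute, so {D, E} is a candidate key.
These are minimal and exhaustive — every other superkey contains one of them.

{C, D}, {D, E}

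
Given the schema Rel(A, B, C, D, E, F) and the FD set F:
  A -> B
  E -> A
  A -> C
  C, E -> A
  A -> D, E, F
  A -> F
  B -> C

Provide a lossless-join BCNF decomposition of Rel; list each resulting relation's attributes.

{A, B, D, E, F}; {B, C}

Candidate keys of the original relation: {A}, {E}.
{A, B, C, D, E, F}: {B} determines {B, C} here but is not a superkey — split on B -> C, giving {B, C} and {A, B, D, E, F}.
{B, C}: every determinant is a superkey — BCNF.
{A, B, D, E, F}: every determinant is a superkey — BCNF.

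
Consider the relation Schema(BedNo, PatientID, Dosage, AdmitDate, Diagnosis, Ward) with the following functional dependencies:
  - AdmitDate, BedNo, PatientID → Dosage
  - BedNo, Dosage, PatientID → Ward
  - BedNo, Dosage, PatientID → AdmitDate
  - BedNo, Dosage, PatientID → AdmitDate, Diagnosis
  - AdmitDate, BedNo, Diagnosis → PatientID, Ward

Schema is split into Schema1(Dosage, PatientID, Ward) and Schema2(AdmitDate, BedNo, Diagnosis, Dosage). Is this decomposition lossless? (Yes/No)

The shared attributes are {Dosage} and {Dosage}⁺ = {Dosage}.
Neither Schema1 nor Schema2 is contained in that closure, so the decomposition is lossy.

No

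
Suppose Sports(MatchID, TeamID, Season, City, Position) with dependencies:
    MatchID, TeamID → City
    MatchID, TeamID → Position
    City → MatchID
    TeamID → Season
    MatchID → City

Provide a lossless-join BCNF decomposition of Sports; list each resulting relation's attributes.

{City, MatchID}; {City, Position, TeamID}; {Season, TeamID}

Candidate keys of the original relation: {City, TeamID}, {MatchID, TeamID}.
Within {City, MatchID, Position, Season, TeamID}: {City}⁺ ∩ {City, MatchID, Position, Season, TeamID} = {City, MatchID}, not the whole set, so City → MatchID violates BCNF; decompose into {City, MatchID} and {City, Position, Season, TeamID}.
{City, MatchID} has no BCNF violation.
Within {City, Position, Season, TeamID}: {TeamID}⁺ ∩ {City, Position, Season, TeamID} = {Season, TeamID}, not the whole set, so TeamID → Season violates BCNF; decompose into {Season, TeamID} and {City, Position, TeamID}.
{Season, TeamID} has no BCNF violation.
{City, Position, TeamID} has no BCNF violation.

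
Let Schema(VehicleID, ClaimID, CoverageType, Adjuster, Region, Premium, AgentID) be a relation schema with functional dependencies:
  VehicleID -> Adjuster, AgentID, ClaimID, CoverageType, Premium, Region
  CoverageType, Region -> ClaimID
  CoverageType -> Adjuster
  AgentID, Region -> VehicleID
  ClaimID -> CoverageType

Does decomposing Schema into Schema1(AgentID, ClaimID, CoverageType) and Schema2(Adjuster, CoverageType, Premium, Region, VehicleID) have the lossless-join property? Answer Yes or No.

No

Common attributes: {CoverageType}; their closure is {Adjuster, CoverageType}.
The closure covers neither Schema1 nor Schema2 entirely; the join is not lossless.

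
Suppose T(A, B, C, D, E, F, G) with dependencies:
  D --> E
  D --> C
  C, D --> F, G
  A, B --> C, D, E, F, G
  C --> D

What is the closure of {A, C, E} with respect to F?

{A, C, D, E, F, G}

Start with {A, C, E}.
C --> D applies; add {D} → now {A, C, D, E}.
C, D --> F, G applies; add {F, G} → now {A, C, D, E, F, G}.
No further FD applies.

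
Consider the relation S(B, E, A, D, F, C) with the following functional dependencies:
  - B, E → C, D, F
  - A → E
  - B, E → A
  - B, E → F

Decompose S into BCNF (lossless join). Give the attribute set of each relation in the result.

Candidate keys of the original relation: {A, B}, {B, E}.
Within {A, B, C, D, E, F}: {A}⁺ ∩ {A, B, C, D, E, F} = {A, E}, not the whole set, so A → E violates BCNF; decompose into {A, E} and {A, B, C, D, F}.
{A, E}: every determinant is a superkey — BCNF.
{A, B, C, D, F}: every determinant is a superkey — BCNF.

{A, B, C, D, F}; {A, E}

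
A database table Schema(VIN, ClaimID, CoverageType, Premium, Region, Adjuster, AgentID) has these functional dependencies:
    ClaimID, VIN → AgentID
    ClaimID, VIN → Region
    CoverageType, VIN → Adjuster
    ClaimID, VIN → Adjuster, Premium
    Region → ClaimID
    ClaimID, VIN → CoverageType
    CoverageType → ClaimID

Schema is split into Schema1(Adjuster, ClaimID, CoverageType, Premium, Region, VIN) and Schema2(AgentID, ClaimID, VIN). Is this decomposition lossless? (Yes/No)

Yes

Schema1 ∩ Schema2 = {ClaimID, VIN}; its closure under F is {Adjuster, AgentID, ClaimID, CoverageType, Premium, Region, VIN}.
Schema1 is contained in that closure, so Schema1 ∩ Schema2 → Schema1 holds and the join is lossless.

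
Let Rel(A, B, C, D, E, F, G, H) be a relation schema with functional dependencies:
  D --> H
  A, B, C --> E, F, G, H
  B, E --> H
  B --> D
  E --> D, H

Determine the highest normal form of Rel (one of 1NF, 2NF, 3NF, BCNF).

Candidate key: {A, B, C}. Prime attributes: {A, B, C}.
D --> H: {D}⁺ = {D, H}, which is not all of the attributes, so the left side is not a superkey — BCNF is violated.
D --> H has non-prime {H} on the right and a non-superkey on the left, so 3NF fails.
Since {B} ⊂ {A, B, C} and {B}⁺ ⊇ {D, H} with {D, H} non-prime, there is a partial dependency; 2NF fails.

1NF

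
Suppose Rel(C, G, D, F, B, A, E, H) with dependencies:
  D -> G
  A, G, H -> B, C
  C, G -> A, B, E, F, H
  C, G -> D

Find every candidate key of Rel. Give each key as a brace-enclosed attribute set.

{A, D, H}, {A, G, H}, {C, D}, {C, G}

{C, D}⁺ = {A, B, C, D, E, F, G, H}, which is every attribute, so {C, D} is a candidate key.
{C, G}⁺ = {A, B, C, D, E, F, G, H}, which is every attribute, so {C, G} is a candidate key.
{A, D, H}⁺ = {A, B, C, D, E, F, G, H}, which is every attribute, so {A, D, H} is a candidate key.
{A, G, H}⁺ = {A, B, C, D, E, F, G, H}, which is every attribute, so {A, G, H} is a candidate key.
Any other superkey properly contains one of these, so there are no further candidate keys.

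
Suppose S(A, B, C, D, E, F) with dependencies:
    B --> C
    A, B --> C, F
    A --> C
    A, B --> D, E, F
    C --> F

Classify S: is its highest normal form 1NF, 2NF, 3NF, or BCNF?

Candidate key: {A, B}. Prime attributes: {A, B}.
B --> C breaks BCNF: {B}⁺ = {B, C, F}, so {B} is not a superkey.
Because {C} is non-prime and the left side of B --> C is not a superkey, the relation is not in 3NF.
The proper key subset {A} of {A, B} determines non-prime {C, F}, so the relation is not even in 2NF.

1NF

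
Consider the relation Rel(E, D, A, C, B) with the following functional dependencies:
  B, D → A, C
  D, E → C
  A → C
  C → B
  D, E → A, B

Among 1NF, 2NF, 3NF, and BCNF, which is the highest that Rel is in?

Candidate key: {D, E}. Prime attributes: {D, E}.
For B, D → A, C we have {B, D}⁺ = {A, B, C, D}; {B, D} is not a superkey, so BCNF fails.
B, D → A, C has non-prime {A, C} on the right and a non-superkey on the left, so 3NF fails.
Checking every proper subset of each key, none determines a non-prime attribute — 2NF is satisfied.

2NF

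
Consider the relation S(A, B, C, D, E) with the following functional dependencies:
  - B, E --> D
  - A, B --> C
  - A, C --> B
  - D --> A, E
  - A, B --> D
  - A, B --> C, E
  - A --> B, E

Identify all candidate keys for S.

{A}, {B, E}, {D}

{A}⁺ = {A, B, C, D, E}, which is every attribute, so {A} is a candidate key.
{D}⁺ = {A, B, C, D, E}, which is every attribute, so {D} is a candidate key.
{B, E}⁺ = {A, B, C, D, E}, which is every attribute, so {B, E} is a candidate key.
Any other superkey properly contains one of these, so there are no further candidate keys.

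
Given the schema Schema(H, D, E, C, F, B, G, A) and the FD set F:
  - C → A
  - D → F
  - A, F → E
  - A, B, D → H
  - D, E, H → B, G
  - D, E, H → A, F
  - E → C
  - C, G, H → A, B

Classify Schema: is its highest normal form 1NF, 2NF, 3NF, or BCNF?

1NF

Candidate keys: {A, B, D}, {A, D, H}, {B, C, D}, {B, D, E}, {C, D, H}, {D, E, H}. Prime attributes: {A, B, C, D, E, H}.
For C → A we have {C}⁺ = {A, C}; {C} is not a superkey, so BCNF fails.
Because {F} is non-prime and the left side of D → F is not a superkey, the relation is not in 3NF.
Since {D} ⊂ {A, B, D} and {D}⁺ ⊇ {F} with {F} non-prime, there is a partial dependency; 2NF fails.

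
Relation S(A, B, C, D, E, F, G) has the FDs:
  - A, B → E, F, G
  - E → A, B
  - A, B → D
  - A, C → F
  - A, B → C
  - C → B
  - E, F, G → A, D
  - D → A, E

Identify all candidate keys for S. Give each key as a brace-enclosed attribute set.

{D}⁺ = {A, B, C, D, E, F, G}, which is every attribute, so {D} is a candidate key.
{E}⁺ = {A, B, C, D, E, F, G}, which is every attribute, so {E} is a candidate key.
{A, B}⁺ = {A, B, C, D, E, F, G}, which is every attribute, so {A, B} is a candidate key.
{A, C}⁺ = {A, B, C, D, E, F, G}, which is every attribute, so {A, C} is a candidate key.
Any other superkey properly contains one of these, so there are no further candidate keys.

{A, B}, {A, C}, {D}, {E}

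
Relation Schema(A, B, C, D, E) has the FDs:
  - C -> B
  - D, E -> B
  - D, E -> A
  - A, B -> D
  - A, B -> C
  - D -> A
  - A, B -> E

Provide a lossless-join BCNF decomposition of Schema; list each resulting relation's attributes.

Candidate keys of the original relation: {A, B}, {A, C}, {B, D}, {C, D}, {D, E}.
{A, B, C, D, E}: {C} determines {B, C} here but is not a superkey — split on C -> B, giving {B, C} and {A, C, D, E}.
{B, C} is in BCNF.
{A, C, D, E}: {D} determines {A, D} here but is not a superkey — split on D -> A, giving {A, D} and {C, D, E}.
{A, D} is in BCNF.
{C, D, E} is in BCNF.

{A, D}; {B, C}; {C, D, E}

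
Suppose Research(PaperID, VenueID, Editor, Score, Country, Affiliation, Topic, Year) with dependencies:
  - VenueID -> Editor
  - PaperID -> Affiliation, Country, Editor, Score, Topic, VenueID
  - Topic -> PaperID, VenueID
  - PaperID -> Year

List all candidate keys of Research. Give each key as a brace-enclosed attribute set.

{PaperID}⁺ = {Affiliation, Country, Editor, PaperID, Score, Topic, VenueID, Year} — all of the relation — so {PaperID} is a candidate key.
{Topic}⁺ = {Affiliation, Country, Editor, PaperID, Score, Topic, VenueID, Year} — all of the relation — so {Topic} is a candidate key.
These are minimal and exhaustive — every other superkey contains one of them.

{PaperID}, {Topic}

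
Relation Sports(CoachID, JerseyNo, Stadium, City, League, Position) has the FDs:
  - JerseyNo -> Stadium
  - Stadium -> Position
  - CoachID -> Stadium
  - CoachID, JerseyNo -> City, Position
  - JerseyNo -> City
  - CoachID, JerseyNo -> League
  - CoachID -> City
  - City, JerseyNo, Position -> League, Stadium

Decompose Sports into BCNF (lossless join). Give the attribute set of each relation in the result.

Candidate key of the original relation: {CoachID, JerseyNo}.
{City, CoachID, JerseyNo, League, Position, Stadium}: {JerseyNo} determines {City, JerseyNo, League, Position, Stadium} here but is not a superkey — split on JerseyNo -> City, League, Position, Stadium, giving {City, JerseyNo, League, Position, Stadium} and {CoachID, JerseyNo}.
{City, JerseyNo, League, Position, Stadium}: {Stadium} determines {Position, Stadium} here but is not a superkey — split on Stadium -> Position, giving {Position, Stadium} and {City, JerseyNo, League, Stadium}.
{Position, Stadium}: every determinant is a superkey — BCNF.
{City, JerseyNo, League, Stadium}: every determinant is a superkey — BCNF.
{CoachID, JerseyNo}: every determinant is a superkey — BCNF.

{City, JerseyNo, League, Stadium}; {CoachID, JerseyNo}; {Position, Stadium}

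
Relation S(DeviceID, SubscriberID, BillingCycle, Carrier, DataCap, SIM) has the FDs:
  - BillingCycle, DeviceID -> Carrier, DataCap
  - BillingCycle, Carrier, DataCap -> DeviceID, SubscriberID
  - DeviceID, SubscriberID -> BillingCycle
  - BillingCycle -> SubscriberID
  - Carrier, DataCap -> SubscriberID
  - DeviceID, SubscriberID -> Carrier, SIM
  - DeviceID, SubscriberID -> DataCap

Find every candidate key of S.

{BillingCycle, DeviceID} is a candidate key since {BillingCycle, DeviceID}⁺ = {BillingCycle, Carrier, DataCap, DeviceID, SIM, SubscriberID} covers every attribute.
{DeviceID, SubscriberID} is a candidate key since {DeviceID, SubscriberID}⁺ = {BillingCycle, Carrier, DataCap, DeviceID, SIM, SubscriberID} covers every attribute.
{BillingCycle, Carrier, DataCap} is a candidate key since {BillingCycle, Carrier, DataCap}⁺ = {BillingCycle, Carrier, DataCap, DeviceID, SIM, SubscriberID} covers every attribute.
{Carrier, DataCap, DeviceID} is a candidate key since {Carrier, DataCap, DeviceID}⁺ = {BillingCycle, Carrier, DataCap, DeviceID, SIM, SubscriberID} covers every attribute.
These are minimal and exhaustive — every other superkey contains one of them.

{BillingCycle, Carrier, DataCap}, {BillingCycle, DeviceID}, {Carrier, DataCap, DeviceID}, {DeviceID, SubscriberID}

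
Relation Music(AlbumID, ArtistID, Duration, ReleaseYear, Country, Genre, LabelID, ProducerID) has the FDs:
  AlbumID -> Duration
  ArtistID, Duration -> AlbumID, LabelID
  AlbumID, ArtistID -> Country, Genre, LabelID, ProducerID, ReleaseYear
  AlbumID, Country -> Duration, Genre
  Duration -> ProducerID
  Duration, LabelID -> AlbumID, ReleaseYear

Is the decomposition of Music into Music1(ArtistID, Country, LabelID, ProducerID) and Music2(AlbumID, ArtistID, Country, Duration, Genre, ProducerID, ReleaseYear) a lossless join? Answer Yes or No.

No

Common attributes: {ArtistID, Country, ProducerID}; their closure is {ArtistID, Country, ProducerID}.
The closure covers neither Music1 nor Music2 entirely; the join is not lossless.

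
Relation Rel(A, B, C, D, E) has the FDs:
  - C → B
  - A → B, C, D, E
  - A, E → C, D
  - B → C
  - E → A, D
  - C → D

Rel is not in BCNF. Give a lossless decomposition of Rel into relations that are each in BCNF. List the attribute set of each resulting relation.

{A, C, E}; {B, C, D}

Candidate keys of the original relation: {A}, {E}.
In {A, B, C, D, E}, {C} is not a superkey ({C}⁺ restricted to this set is {B, C, D}), so split on C → B, D into {B, C, D} and {A, C, E}.
{B, C, D} is in BCNF.
{A, C, E} is in BCNF.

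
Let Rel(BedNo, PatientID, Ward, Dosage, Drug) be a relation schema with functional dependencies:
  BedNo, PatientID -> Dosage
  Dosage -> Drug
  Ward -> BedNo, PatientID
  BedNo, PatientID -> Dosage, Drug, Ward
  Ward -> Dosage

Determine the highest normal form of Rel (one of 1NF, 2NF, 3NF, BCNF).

Candidate keys: {BedNo, PatientID}, {Ward}. Prime attributes: {BedNo, PatientID, Ward}.
Dosage -> Drug breaks BCNF: {Dosage}⁺ = {Dosage, Drug}, so {Dosage} is not a superkey.
Dosage -> Drug has non-prime {Drug} on the right and a non-superkey on the left, so 3NF fails.
Checking every proper subset of each key, none determines a non-prime attribute — 2NF is satisfied.

2NF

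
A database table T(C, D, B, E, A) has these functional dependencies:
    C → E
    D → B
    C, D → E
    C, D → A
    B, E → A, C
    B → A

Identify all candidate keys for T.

{C, D}, {D, E}

{D} never appears on the right of any FD, so every key must include it.
{C, D} is a candidate key since {C, D}⁺ = {A, B, C, D, E} covers every attribute.
{D, E} is a candidate key since {D, E}⁺ = {A, B, C, D, E} covers every attribute.
Any other superkey properly contains one of these, so there are no further candidate keys.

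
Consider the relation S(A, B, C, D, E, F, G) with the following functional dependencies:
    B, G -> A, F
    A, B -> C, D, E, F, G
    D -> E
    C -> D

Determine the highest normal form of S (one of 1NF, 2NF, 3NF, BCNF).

Candidate keys: {A, B}, {B, G}. Prime attributes: {A, B, G}.
D -> E: {D}⁺ = {D, E}, which is not all of the attributes, so the left side is not a superkey — BCNF is violated.
D -> E determines the non-prime attribute {E} from a non-superkey — 3NF is violated.
No proper subset of a key has a non-prime attribute in its closure, so there is no partial dependency; 2NF holds.

2NF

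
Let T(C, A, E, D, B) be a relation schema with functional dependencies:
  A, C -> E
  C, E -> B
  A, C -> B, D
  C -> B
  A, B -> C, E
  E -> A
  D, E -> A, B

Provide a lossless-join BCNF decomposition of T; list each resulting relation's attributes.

{A, E}; {B, C}; {C, D, E}

Candidate keys of the original relation: {A, B}, {A, C}, {B, E}, {C, E}, {D, E}.
{A, B, C, D, E}: {C} determines {B, C} here but is not a superkey — split on C -> B, giving {B, C} and {A, C, D, E}.
{B, C} is in BCNF.
{A, C, D, E}: {E} determines {A, E} here but is not a superkey — split on E -> A, giving {A, E} and {C, D, E}.
{A, E} is in BCNF.
{C, D, E} is in BCNF.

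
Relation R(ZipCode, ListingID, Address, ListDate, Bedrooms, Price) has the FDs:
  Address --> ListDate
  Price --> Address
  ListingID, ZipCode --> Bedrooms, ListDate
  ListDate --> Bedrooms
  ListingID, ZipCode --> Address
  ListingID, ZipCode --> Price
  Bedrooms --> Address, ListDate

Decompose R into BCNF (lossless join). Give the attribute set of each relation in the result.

{Address, Bedrooms, ListDate}; {Address, Price}; {ListingID, Price, ZipCode}

Candidate key of the original relation: {ListingID, ZipCode}.
In {Address, Bedrooms, ListDate, ListingID, Price, ZipCode}, {Address} is not a superkey ({Address}⁺ restricted to this set is {Address, Bedrooms, ListDate}), so split on Address --> Bedrooms, ListDate into {Address, Bedrooms, ListDate} and {Address, ListingID, Price, ZipCode}.
{Address, Bedrooms, ListDate} has no BCNF violation.
In {Address, ListingID, Price, ZipCode}, {Price} is not a superkey ({Price}⁺ restricted to this set is {Address, Price}), so split on Price --> Address into {Address, Price} and {ListingID, Price, ZipCode}.
{Address, Price} has no BCNF violation.
{ListingID, Price, ZipCode} has no BCNF violation.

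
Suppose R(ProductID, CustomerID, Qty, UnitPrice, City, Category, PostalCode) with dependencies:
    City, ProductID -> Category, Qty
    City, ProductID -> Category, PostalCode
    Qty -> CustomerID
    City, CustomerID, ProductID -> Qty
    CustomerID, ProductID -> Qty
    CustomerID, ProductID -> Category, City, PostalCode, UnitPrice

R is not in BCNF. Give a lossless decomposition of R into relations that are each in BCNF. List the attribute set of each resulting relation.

{Category, City, PostalCode, ProductID, Qty, UnitPrice}; {CustomerID, Qty}

Candidate keys of the original relation: {City, ProductID}, {CustomerID, ProductID}, {ProductID, Qty}.
In {Category, City, CustomerID, PostalCode, ProductID, Qty, UnitPrice}, {Qty} is not a superkey ({Qty}⁺ restricted to this set is {CustomerID, Qty}), so split on Qty -> CustomerID into {CustomerID, Qty} and {Category, City, PostalCode, ProductID, Qty, UnitPrice}.
{CustomerID, Qty}: every determinant is a superkey — BCNF.
{Category, City, PostalCode, ProductID, Qty, UnitPrice}: every determinant is a superkey — BCNF.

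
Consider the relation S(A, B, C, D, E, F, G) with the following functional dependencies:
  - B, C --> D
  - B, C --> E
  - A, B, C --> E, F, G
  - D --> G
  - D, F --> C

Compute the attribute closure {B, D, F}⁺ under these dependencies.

{B, C, D, E, F, G}

Start with {B, D, F}.
D --> G applies; add {G} → now {B, D, F, G}.
D, F --> C applies; add {C} → now {B, C, D, F, G}.
B, C --> E applies; add {E} → now {B, C, D, E, F, G}.
No further FD applies.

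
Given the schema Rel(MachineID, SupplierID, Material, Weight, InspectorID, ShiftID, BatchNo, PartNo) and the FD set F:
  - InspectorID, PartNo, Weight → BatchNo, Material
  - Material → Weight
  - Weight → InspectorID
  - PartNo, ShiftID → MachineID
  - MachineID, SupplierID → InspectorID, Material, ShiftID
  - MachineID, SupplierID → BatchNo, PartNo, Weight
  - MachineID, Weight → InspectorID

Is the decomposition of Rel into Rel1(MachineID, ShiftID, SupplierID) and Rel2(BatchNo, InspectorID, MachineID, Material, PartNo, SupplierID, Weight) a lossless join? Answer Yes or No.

Yes

The shared attributes are {MachineID, SupplierID} and {MachineID, SupplierID}⁺ = {BatchNo, InspectorID, MachineID, Material, PartNo, ShiftID, SupplierID, Weight}.
This includes all of Rel1, so the common attributes are a superkey of Rel1 — the join is lossless.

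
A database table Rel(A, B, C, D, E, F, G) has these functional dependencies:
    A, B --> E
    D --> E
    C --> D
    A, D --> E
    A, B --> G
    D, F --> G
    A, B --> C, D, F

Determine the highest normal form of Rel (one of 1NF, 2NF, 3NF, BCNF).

2NF

Candidate key: {A, B}. Prime attributes: {A, B}.
D --> E breaks BCNF: {D}⁺ = {D, E}, so {D} is not a superkey.
Because {E} is non-prime and the left side of D --> E is not a superkey, the relation is not in 3NF.
No proper subset of a key has a non-prime attribute in its closure, so there is no partial dependency; 2NF holds.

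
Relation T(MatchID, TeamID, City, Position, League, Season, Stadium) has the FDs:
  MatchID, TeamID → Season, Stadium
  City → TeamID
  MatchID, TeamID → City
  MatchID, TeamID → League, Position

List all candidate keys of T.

{MatchID} never appears on the right of any FD, so every key must include it.
{City, MatchID} is a candidate key since {City, MatchID}⁺ = {City, League, MatchID, Position, Season, Stadium, TeamID} covers every attribute.
{MatchID, TeamID} is a candidate key since {MatchID, TeamID}⁺ = {City, League, MatchID, Position, Season, Stadium, TeamID} covers every attribute.
These are minimal and exhaustive — every other superkey contains one of them.

{City, MatchID}, {MatchID, TeamID}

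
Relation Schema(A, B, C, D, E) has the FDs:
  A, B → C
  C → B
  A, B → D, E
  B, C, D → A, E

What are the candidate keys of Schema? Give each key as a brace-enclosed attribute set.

{A, B}⁺ = {A, B, C, D, E} — all of the relation — so {A, B} is a candidate key.
{A, C}⁺ = {A, B, C, D, E} — all of the relation — so {A, C} is a candidate key.
{C, D}⁺ = {A, B, C, D, E} — all of the relation — so {C, D} is a candidate key.
No proper subset of any of these is a key, and no other minimal superkey exists.

{A, B}, {A, C}, {C, D}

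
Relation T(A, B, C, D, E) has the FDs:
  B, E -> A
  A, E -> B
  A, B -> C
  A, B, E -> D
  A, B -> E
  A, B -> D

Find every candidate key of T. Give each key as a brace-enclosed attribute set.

Closure of {A, B} is {A, B, C, D, E}, the whole schema; {A, B} is a candidate key.
Closure of {A, E} is {A, B, C, D, E}, the whole schema; {A, E} is a candidate key.
Closure of {B, E} is {A, B, C, D, E}, the whole schema; {B, E} is a candidate key.
No proper subset of any of these is a key, and no other minimal superkey exists.

{A, B}, {A, E}, {B, E}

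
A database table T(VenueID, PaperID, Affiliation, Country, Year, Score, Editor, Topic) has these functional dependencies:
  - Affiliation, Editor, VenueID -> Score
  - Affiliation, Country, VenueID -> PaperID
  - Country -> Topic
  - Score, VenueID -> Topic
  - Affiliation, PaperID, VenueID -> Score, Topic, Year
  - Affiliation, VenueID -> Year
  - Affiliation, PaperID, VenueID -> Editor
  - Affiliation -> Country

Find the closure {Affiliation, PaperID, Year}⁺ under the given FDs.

{Affiliation, Country, PaperID, Topic, Year}

Start with {Affiliation, PaperID, Year}.
Affiliation -> Country applies; add {Country} → now {Affiliation, Country, PaperID, Year}.
Country -> Topic applies; add {Topic} → now {Affiliation, Country, PaperID, Topic, Year}.
No further FD applies.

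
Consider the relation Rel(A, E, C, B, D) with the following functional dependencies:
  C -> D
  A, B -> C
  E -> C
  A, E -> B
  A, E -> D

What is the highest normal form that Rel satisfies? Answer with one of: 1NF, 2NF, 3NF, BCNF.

Candidate key: {A, E}. Prime attributes: {A, E}.
C -> D breaks BCNF: {C}⁺ = {C, D}, so {C} is not a superkey.
Because {D} is non-prime and the left side of C -> D is not a superkey, the relation is not in 3NF.
Since {E} ⊂ {A, E} and {E}⁺ ⊇ {C, D} with {C, D} non-prime, there is a partial dependency; 2NF fails.

1NF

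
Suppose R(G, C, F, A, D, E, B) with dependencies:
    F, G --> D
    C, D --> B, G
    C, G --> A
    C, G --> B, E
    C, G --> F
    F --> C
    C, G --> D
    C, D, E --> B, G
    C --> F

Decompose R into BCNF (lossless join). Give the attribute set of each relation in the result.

Candidate keys of the original relation: {C, D}, {C, G}, {D, F}, {F, G}.
{A, B, C, D, E, F, G}: {F} determines {C, F} here but is not a superkey — split on F --> C, giving {C, F} and {A, B, D, E, F, G}.
{C, F} is in BCNF.
{A, B, D, E, F, G} is in BCNF.

{A, B, D, E, F, G}; {C, F}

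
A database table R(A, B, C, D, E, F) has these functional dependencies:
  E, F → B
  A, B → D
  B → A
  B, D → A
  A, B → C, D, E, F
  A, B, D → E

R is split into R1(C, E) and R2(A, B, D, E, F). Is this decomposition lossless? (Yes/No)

The shared attributes are {E} and {E}⁺ = {E}.
R1 ⊄ {E} and R2 ⊄ {E}, so the split is lossy.

No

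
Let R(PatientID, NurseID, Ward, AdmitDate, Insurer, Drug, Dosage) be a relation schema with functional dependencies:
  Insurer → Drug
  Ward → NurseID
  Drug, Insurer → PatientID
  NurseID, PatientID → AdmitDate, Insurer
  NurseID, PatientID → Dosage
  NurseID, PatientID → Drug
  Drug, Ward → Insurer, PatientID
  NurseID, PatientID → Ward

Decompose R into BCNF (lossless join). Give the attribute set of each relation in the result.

{AdmitDate, Dosage, Insurer, Ward}; {Drug, Insurer, PatientID}; {NurseID, Ward}

Candidate keys of the original relation: {Drug, Ward}, {Insurer, NurseID}, {Insurer, Ward}, {NurseID, PatientID}, {PatientID, Ward}.
In {AdmitDate, Dosage, Drug, Insurer, NurseID, PatientID, Ward}, {Insurer} is not a superkey ({Insurer}⁺ restricted to this set is {Drug, Insurer, PatientID}), so split on Insurer → Drug, PatientID into {Drug, Insurer, PatientID} and {AdmitDate, Dosage, Insurer, NurseID, Ward}.
{Drug, Insurer, PatientID} is in BCNF.
In {AdmitDate, Dosage, Insurer, NurseID, Ward}, {Ward} is not a superkey ({Ward}⁺ restricted to this set is {NurseID, Ward}), so split on Ward → NurseID into {NurseID, Ward} and {AdmitDate, Dosage, Insurer, Ward}.
{NurseID, Ward} is in BCNF.
{AdmitDate, Dosage, Insurer, Ward} is in BCNF.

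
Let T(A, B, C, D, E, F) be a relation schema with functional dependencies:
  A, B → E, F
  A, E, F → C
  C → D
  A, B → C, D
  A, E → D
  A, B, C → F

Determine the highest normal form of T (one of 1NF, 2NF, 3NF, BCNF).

Candidate key: {A, B}. Prime attributes: {A, B}.
A, E, F → C: {A, E, F}⁺ = {A, C, D, E, F}, which is not all of the attributes, so the left side is not a superkey — BCNF is violated.
A, E, F → C has non-prime {C} on the right and a non-superkey on the left, so 3NF fails.
No non-prime attribute depends on a proper subset of any candidate key, so 2NF holds.

2NF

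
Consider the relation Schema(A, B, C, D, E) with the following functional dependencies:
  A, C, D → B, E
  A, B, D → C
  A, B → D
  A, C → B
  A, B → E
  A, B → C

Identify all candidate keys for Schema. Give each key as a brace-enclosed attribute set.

Attributes never on any right-hand side: {A} — every candidate key must contain it.
Closure of {A, B} is {A, B, C, D, E}, the whole schema; {A, B} is a candidate key.
Closure of {A, C} is {A, B, C, D, E}, the whole schema; {A, C} is a candidate key.
Any other superkey properly contains one of these, so there are no further candidate keys.

{A, B}, {A, C}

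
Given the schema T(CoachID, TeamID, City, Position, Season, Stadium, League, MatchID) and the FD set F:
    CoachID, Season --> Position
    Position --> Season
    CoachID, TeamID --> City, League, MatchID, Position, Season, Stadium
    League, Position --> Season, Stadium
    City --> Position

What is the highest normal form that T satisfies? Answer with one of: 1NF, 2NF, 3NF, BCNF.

Candidate key: {CoachID, TeamID}. Prime attributes: {CoachID, TeamID}.
For CoachID, Season --> Position we have {CoachID, Season}⁺ = {CoachID, Position, Season}; {CoachID, Season} is not a superkey, so BCNF fails.
CoachID, Season --> Position determines the non-prime attribute {Position} from a non-superkey — 3NF is violated.
Checking every proper subset of each key, none determines a non-prime attribute — 2NF is satisfied.

2NF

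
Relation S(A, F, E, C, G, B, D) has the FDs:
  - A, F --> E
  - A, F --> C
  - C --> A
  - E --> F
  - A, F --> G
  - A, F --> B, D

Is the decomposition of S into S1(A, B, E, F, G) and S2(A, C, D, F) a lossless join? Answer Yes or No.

Yes

Common attributes: {A, F}; their closure is {A, B, C, D, E, F, G}.
This includes all of S1, so the common attributes are a superkey of S1 — the join is lossless.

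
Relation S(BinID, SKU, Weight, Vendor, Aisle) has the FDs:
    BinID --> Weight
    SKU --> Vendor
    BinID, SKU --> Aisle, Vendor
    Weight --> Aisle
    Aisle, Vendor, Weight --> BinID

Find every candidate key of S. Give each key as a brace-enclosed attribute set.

{BinID, SKU}, {SKU, Weight}

No FD produces {SKU}, so it must be in every candidate key.
{BinID, SKU}⁺ = {Aisle, BinID, SKU, Vendor, Weight} — all of the relation — so {BinID, SKU} is a candidate key.
{SKU, Weight}⁺ = {Aisle, BinID, SKU, Vendor, Weight} — all of the relation — so {SKU, Weight} is a candidate key.
Any other superkey properly contains one of these, so there are no further candidate keys.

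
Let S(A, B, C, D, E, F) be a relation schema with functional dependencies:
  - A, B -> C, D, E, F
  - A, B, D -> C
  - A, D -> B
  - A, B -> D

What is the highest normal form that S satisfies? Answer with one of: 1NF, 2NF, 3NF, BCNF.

BCNF

Candidate keys: {A, B}, {A, D}. Prime attributes: {A, B, D}.
The left-hand side of every FD is a superkey, so BCNF is satisfied.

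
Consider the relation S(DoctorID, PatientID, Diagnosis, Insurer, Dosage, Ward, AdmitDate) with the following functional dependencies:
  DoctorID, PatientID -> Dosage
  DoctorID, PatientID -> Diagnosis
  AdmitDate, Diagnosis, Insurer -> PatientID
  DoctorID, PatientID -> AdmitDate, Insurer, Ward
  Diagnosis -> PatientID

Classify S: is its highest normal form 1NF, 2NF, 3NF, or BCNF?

Candidate keys: {Diagnosis, DoctorID}, {DoctorID, PatientID}. Prime attributes: {Diagnosis, DoctorID, PatientID}.
For AdmitDate, Diagnosis, Insurer -> PatientID we have {AdmitDate, Diagnosis, Insurer}⁺ = {AdmitDate, Diagnosis, Insurer, PatientID}; {AdmitDate, Diagnosis, Insurer} is not a superkey, so BCNF fails.
But every attribute on its right side ({PatientID}) is prime, and the same holds for every other non-superkey FD, so 3NF still holds.

3NF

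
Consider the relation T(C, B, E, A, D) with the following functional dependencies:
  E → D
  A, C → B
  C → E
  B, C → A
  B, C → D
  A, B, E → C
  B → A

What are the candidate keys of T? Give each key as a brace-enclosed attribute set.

{A, C}, {B, C}, {B, E}

{A, C}⁺ = {A, B, C, D, E} — all of the relation — so {A, C} is a candidate key.
{B, C}⁺ = {A, B, C, D, E} — all of the relation — so {B, C} is a candidate key.
{B, E}⁺ = {A, B, C, D, E} — all of the relation — so {B, E} is a candidate key.
Any other superkey properly contains one of these, so there are no further candidate keys.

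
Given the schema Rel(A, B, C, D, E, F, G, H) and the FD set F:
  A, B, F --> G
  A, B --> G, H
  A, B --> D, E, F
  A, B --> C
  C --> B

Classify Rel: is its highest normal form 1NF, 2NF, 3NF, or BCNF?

3NF

Candidate keys: {A, B}, {A, C}. Prime attributes: {A, B, C}.
C --> B: {C}⁺ = {B, C}, which is not all of the attributes, so the left side is not a superkey — BCNF is violated.
But every attribute on its right side ({B}) is prime, and the same holds for every other non-superkey FD, so 3NF still holds.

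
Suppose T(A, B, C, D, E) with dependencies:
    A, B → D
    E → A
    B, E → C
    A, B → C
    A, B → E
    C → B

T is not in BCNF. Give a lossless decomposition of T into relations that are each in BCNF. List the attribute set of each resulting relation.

{A, E}; {B, C}; {C, D, E}

Candidate keys of the original relation: {A, B}, {A, C}, {B, E}, {C, E}.
Within {A, B, C, D, E}: {E}⁺ ∩ {A, B, C, D, E} = {A, E}, not the whole set, so E → A violates BCNF; decompose into {A, E} and {B, C, D, E}.
{A, E}: every determinant is a superkey — BCNF.
Within {B, C, D, E}: {C}⁺ ∩ {B, C, D, E} = {B, C}, not the whole set, so C → B violates BCNF; decompose into {B, C} and {C, D, E}.
{B, C}: every determinant is a superkey — BCNF.
{C, D, E}: every determinant is a superkey — BCNF.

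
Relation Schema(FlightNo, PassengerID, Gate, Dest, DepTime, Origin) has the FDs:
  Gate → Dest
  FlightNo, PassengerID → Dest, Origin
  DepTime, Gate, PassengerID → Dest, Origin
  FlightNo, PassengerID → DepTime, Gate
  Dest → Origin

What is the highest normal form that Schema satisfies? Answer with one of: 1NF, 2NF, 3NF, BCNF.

2NF

Candidate key: {FlightNo, PassengerID}. Prime attributes: {FlightNo, PassengerID}.
Gate → Dest breaks BCNF: {Gate}⁺ = {Dest, Gate, Origin}, so {Gate} is not a superkey.
Because {Dest} is non-prime and the left side of Gate → Dest is not a superkey, the relation is not in 3NF.
No proper subset of a key has a non-prime attribute in its closure, so there is no partial dependency; 2NF holds.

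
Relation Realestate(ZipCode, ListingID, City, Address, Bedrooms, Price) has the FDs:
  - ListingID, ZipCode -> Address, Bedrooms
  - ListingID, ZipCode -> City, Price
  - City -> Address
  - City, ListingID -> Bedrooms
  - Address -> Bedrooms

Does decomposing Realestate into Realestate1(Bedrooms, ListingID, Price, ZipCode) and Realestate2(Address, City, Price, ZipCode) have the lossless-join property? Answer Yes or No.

No

Common attributes: {Price, ZipCode}; their closure is {Price, ZipCode}.
The closure covers neither Realestate1 nor Realestate2 entirely; the join is not lossless.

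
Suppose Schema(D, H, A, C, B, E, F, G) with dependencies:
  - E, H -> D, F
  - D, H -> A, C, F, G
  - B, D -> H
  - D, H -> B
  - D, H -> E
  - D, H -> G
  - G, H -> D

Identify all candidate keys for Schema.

{B, D}, {D, H}, {E, H}, {G, H}

Closure of {B, D} is {A, B, C, D, E, F, G, H}, the whole schema; {B, D} is a candidate key.
Closure of {D, H} is {A, B, C, D, E, F, G, H}, the whole schema; {D, H} is a candidate key.
Closure of {E, H} is {A, B, C, D, E, F, G, H}, the whole schema; {E, H} is a candidate key.
Closure of {G, H} is {A, B, C, D, E, F, G, H}, the whole schema; {G, H} is a candidate key.
No proper subset of any of these is a key, and no other minimal superkey exists.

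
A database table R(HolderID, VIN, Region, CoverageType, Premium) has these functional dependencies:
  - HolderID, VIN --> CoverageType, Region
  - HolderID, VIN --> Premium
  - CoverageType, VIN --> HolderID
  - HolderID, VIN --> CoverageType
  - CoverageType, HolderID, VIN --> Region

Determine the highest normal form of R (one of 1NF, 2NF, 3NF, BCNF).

BCNF

Candidate keys: {CoverageType, VIN}, {HolderID, VIN}. Prime attributes: {CoverageType, HolderID, VIN}.
Each dependency's left side is a superkey — BCNF holds.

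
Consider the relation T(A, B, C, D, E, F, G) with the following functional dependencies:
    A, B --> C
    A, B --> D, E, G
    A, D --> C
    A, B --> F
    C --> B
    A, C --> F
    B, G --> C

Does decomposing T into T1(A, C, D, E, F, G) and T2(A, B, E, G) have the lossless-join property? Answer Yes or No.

The shared attributes are {A, E, G} and {A, E, G}⁺ = {A, E, G}.
Neither T1 nor T2 is contained in that closure, so the decomposition is lossy.

No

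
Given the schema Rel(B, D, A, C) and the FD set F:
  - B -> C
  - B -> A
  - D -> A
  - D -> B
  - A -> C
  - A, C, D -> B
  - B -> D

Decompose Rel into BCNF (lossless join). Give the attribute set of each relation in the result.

{A, B, D}; {A, C}

Candidate keys of the original relation: {B}, {D}.
In {A, B, C, D}, {A} is not a superkey ({A}⁺ restricted to this set is {A, C}), so split on A -> C into {A, C} and {A, B, D}.
{A, C} is in BCNF.
{A, B, D} is in BCNF.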